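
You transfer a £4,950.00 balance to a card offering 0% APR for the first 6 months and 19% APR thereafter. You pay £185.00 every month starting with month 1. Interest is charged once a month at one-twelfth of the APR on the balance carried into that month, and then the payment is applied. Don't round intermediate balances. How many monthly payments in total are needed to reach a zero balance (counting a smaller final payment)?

Promo months 1–6 at r₀ = 0%/12 = 0; months 7+ at r₁ = 19%/12 = 0.0158333.
After month 6 (no interest yet): B = £4,950.00 − 6·£185.00 = £3,840.00.
Then at r₁ with £185.00/mo: n₂ = −ln(1 − r₁·B/P)/ln(1+r₁) ≈ 25.36 → 26 more payments.

32 months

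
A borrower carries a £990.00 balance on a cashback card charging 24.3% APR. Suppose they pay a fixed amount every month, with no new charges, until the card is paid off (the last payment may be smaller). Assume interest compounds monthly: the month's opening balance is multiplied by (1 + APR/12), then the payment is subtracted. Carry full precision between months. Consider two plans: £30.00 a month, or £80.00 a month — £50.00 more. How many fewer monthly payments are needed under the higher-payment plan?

41 fewer payments

Monthly rate r = 24.3%/12 = 2.025% = 0.02025.
At £30.00/mo: n = ⌈−ln(1 − rB₀/P)/ln(1+r)⌉ = 56 payments (last £1.13); total interest = total paid − £990.00 = £661.13.
At £80.00/mo: 15 payments (last £31.34); total interest £161.34.
Payments saved = 56 − 15 = 41.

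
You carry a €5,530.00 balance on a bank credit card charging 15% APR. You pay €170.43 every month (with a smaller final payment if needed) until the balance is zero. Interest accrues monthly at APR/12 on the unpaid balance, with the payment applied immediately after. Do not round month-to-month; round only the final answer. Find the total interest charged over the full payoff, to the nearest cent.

Monthly rate r = 15%/12 = 1.25% = 0.0125.
Payoff takes n = ⌈−ln(1 − rB₀/P)/ln(1+r)⌉ = ⌈41.875⌉ = 42 payments; the last is €149.19.
Total paid = 41·€170.43 + €149.19 = €7,136.82.
Total interest = total paid − principal = €7,136.82 − €5,530.00 = €1,606.82.

€1,606.82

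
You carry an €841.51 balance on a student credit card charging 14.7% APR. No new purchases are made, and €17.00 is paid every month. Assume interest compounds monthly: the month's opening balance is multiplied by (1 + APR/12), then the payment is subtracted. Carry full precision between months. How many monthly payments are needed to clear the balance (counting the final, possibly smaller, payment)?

77 months

Monthly rate r = 14.7%/12 = 1.225% = 0.01225.
Recurrence: B ← B·(1+r) − €17.00.
Month 1: interest €10.31; balance after payment €834.82.
Month 2: interest €10.23; balance after payment €828.05.
Closed form: n = −ln(1 − rB₀/P)/ln(1+r) = −ln(0.39362)/ln(1.01225) ≈ 76.577, so the balance reaches zero during payment 77.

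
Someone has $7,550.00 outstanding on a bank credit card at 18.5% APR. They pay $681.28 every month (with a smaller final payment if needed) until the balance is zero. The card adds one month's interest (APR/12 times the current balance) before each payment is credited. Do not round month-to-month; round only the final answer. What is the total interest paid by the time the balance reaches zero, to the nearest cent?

Monthly rate r = 18.5%/12 = 1.54167% = 0.0154167.
Payoff takes n = ⌈−ln(1 − rB₀/P)/ln(1+r)⌉ = ⌈12.246⌉ = 13 payments; the last is $168.59.
Total paid = 12·$681.28 + $168.59 = $8,343.95.
Total interest = total paid − principal = $8,343.95 − $7,550.00 = $793.95.

$793.95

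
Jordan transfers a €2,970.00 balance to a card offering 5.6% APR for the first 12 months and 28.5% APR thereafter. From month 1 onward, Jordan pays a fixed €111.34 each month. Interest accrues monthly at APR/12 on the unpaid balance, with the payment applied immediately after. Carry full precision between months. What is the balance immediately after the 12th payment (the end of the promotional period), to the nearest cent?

€1,769.74

Promo months 1–12 at r₀ = 5.6%/12 = 0.00466667; months 13+ at r₁ = 28.5%/12 = 0.02375.
After month 12: iterate B ← B·(1+r₀) − €111.34 for 12 months → €1,769.74.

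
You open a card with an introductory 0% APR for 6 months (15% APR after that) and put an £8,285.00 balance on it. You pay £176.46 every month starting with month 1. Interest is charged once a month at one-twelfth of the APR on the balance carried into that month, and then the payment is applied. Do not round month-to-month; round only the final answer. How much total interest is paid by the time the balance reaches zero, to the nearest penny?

Promo months 1–6 at r₀ = 0%/12 = 0; months 7+ at r₁ = 15%/12 = 0.0125.
After month 6 (no interest yet): B = £8,285.00 − 6·£176.46 = £7,226.24.
Then at r₁ with £176.46/mo: n₂ = −ln(1 − r₁·B/P)/ln(1+r₁) ≈ 57.73 → 58 more payments.
Total paid = 63·£176.46 + £129.90 = £11,246.88; interest = £11,246.88 − £8,285.00 = £2,961.88.

£2,961.88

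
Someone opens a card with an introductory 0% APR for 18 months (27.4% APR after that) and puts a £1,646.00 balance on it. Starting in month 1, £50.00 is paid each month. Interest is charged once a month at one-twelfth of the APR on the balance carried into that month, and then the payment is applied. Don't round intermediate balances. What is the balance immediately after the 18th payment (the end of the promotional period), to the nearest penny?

£746.00

Promo months 1–18 at r₀ = 0%/12 = 0; months 19+ at r₁ = 27.4%/12 = 0.0228333.
After month 18 (no interest yet): B = £1,646.00 − 18·£50.00 = £746.00.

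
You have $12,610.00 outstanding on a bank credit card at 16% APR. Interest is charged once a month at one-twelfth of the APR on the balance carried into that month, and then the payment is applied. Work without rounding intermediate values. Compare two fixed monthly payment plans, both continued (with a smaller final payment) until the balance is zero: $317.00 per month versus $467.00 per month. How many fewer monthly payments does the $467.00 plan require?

24 fewer payments

Monthly rate r = 16%/12 = 1.33333% = 0.0133333.
At $317.00/mo: n = ⌈−ln(1 − rB₀/P)/ln(1+r)⌉ = 58 payments (last $21.02); total interest = total paid − $12,610.00 = $5,480.02.
At $467.00/mo: 34 payments (last $326.41); total interest $3,127.41.
Payments saved = 58 − 34 = 24.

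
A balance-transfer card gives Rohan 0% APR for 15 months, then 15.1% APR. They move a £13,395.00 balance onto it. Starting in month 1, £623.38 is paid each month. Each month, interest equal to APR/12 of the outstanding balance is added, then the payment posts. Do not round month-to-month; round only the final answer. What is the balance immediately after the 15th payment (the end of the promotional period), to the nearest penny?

£4,044.30

Promo months 1–15 at r₀ = 0%/12 = 0; months 16+ at r₁ = 15.1%/12 = 0.0125833.
After month 15 (no interest yet): B = £13,395.00 − 15·£623.38 = £4,044.30.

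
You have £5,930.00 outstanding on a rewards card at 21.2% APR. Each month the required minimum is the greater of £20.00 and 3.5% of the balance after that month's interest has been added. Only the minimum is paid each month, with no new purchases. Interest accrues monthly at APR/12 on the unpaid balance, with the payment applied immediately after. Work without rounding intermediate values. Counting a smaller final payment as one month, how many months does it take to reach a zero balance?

Monthly rate r = 21.2%/12 = 1.76667% = 0.0176667.
While 3.5% of the post-interest balance exceeds £20.00, each month B ← (B·(1+r))·(1 − 0.035), i.e. B shrinks by the factor (1+r)·0.965 = 0.98205.
This holds for months 1–131. Entering month 132 the balance is £552.66; 3.5% of the post-interest balance is now below £20.00, so the flat £20.00 minimum applies from here.
From month 132 a fixed £20.00 at rate r clears £552.66 in 39 more payments. Total: 131 + 39 = 170 months.

170 months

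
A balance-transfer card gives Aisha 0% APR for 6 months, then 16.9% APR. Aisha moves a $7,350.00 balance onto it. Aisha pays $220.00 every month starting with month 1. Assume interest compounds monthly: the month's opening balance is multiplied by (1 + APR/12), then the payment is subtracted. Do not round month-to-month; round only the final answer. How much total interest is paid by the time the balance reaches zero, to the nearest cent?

$1,643.44

Promo months 1–6 at r₀ = 0%/12 = 0; months 7+ at r₁ = 16.9%/12 = 0.0140833.
After month 6 (no interest yet): B = $7,350.00 − 6·$220.00 = $6,030.00.
Then at r₁ with $220.00/mo: n₂ = −ln(1 − r₁·B/P)/ln(1+r₁) ≈ 34.88 → 35 more payments.
Total paid = 40·$220.00 + $193.44 = $8,993.44; interest = $8,993.44 − $7,350.00 = $1,643.44.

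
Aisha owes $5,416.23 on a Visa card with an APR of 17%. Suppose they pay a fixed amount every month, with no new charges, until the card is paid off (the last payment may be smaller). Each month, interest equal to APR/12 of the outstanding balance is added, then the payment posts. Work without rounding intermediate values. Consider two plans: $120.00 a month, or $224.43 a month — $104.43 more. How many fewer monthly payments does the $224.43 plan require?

43 fewer payments

Monthly rate r = 17%/12 = 1.41667% = 0.0141667.
At $120.00/mo: n = ⌈−ln(1 − rB₀/P)/ln(1+r)⌉ = 73 payments (last $61.53); total interest = total paid − $5,416.23 = $3,285.30.
At $224.43/mo: 30 payments (last $166.70); total interest $1,258.94.
Payments saved = 73 − 30 = 43.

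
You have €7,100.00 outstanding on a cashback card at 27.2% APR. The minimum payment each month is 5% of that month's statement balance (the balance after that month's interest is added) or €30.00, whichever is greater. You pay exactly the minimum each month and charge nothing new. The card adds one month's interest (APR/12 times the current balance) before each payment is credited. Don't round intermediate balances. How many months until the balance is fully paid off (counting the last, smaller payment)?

Monthly rate r = 27.2%/12 = 2.26667% = 0.0226667.
While 5% of the post-interest balance exceeds €30.00, each month B ← (B·(1+r))·(1 − 0.05), i.e. B shrinks by the factor (1+r)·0.95 = 0.97153.
This holds for months 1–87. Entering month 88 the balance is €575.54; 5% of the post-interest balance is now below €30.00, so the flat €30.00 minimum applies from here.
From month 88 a fixed €30.00 at rate r clears €575.54 in 26 more payments. Total: 87 + 26 = 113 months.

113 months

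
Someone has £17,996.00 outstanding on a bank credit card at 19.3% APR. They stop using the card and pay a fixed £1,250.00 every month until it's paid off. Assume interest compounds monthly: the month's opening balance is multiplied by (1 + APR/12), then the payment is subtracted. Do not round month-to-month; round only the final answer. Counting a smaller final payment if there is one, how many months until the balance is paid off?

Monthly rate r = 19.3%/12 = 1.60833% = 0.0160833.
Recurrence: B ← B·(1+r) − £1,250.00.
Month 1: interest £289.44; balance after payment £17,035.44.
Month 2: interest £273.99; balance after payment £16,059.42.
Closed form: n = −ln(1 − rB₀/P)/ln(1+r) = −ln(0.76845)/ln(1.01608) ≈ 16.507, so the balance reaches zero during payment 17.

17 payments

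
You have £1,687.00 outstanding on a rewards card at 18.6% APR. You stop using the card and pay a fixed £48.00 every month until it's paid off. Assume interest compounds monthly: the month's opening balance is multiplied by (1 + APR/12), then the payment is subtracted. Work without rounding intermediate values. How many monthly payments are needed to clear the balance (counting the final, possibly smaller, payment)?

Monthly rate r = 18.6%/12 = 1.55% = 0.0155.
Recurrence: B ← B·(1+r) − £48.00.
Month 1: interest £26.15; balance after payment £1,665.15.
Month 2: interest £25.81; balance after payment £1,642.96.
Closed form: n = −ln(1 − rB₀/P)/ln(1+r) = −ln(0.45524)/ln(1.0155) ≈ 51.162, so the balance reaches zero during payment 52.

52 payments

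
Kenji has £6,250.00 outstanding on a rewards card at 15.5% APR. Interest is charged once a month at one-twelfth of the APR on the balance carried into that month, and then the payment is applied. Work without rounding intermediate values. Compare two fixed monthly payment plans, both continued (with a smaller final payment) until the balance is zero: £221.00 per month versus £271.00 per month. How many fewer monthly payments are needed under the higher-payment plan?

Monthly rate r = 15.5%/12 = 1.29167% = 0.0129167.
At £221.00/mo: n = ⌈−ln(1 − rB₀/P)/ln(1+r)⌉ = 36 payments (last £93.32); total interest = total paid − £6,250.00 = £1,578.32.
At £271.00/mo: 28 payments (last £151.48); total interest £1,218.48.
Payments saved = 36 − 28 = 8.

8 fewer payments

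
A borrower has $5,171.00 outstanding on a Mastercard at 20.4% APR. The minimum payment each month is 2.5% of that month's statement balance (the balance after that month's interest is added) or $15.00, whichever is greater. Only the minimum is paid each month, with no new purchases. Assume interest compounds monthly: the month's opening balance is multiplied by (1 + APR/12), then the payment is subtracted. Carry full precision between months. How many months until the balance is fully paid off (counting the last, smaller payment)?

Monthly rate r = 20.4%/12 = 1.7% = 0.017.
While 2.5% of the post-interest balance exceeds $15.00, each month B ← (B·(1+r))·(1 − 0.025), i.e. B shrinks by the factor (1+r)·0.975 = 0.99157.
This holds for months 1–257. Entering month 258 the balance is $587.82; 2.5% of the post-interest balance is now below $15.00, so the flat $15.00 minimum applies from here.
From month 258 a fixed $15.00 at rate r clears $587.82 in 66 more payments. Total: 257 + 66 = 323 months.

323 months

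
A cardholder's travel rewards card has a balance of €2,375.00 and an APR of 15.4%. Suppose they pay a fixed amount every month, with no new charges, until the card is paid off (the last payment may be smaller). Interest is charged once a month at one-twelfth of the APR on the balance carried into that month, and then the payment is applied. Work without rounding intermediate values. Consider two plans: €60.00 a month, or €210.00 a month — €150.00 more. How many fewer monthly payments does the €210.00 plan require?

43 fewer payments

Monthly rate r = 15.4%/12 = 1.28333% = 0.0128333.
At €60.00/mo: n = ⌈−ln(1 − rB₀/P)/ln(1+r)⌉ = 56 payments (last €37.29); total interest = total paid − €2,375.00 = €962.29.
At €210.00/mo: 13 payments (last €62.80); total interest €207.80.
Payments saved = 56 − 13 = 43.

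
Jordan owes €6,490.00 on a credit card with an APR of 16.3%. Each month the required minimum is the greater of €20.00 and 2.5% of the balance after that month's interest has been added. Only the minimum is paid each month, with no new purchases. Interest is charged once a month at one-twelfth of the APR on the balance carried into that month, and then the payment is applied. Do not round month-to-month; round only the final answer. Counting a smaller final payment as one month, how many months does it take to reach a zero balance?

Monthly rate r = 16.3%/12 = 1.35833% = 0.0135833.
While 2.5% of the post-interest balance exceeds €20.00, each month B ← (B·(1+r))·(1 − 0.025), i.e. B shrinks by the factor (1+r)·0.975 = 0.98824.
This holds for months 1–179. Entering month 180 the balance is €781.47; 2.5% of the post-interest balance is now below €20.00, so the flat €20.00 minimum applies from here.
From month 180 a fixed €20.00 at rate r clears €781.47 in 57 more payments. Total: 179 + 57 = 236 months.

236 months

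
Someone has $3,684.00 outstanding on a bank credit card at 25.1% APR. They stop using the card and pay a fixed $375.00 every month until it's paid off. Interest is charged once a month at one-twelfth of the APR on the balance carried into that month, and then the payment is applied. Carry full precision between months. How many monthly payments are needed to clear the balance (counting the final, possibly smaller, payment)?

12 months

Monthly rate r = 25.1%/12 = 2.09167% = 0.0209167.
Recurrence: B ← B·(1+r) − $375.00.
Month 1: interest $77.06; balance after payment $3,386.06.
Month 2: interest $70.83; balance after payment $3,081.88.
Closed form: n = −ln(1 − rB₀/P)/ln(1+r) = −ln(0.79451)/ln(1.02092) ≈ 11.112, so the balance reaches zero during payment 12.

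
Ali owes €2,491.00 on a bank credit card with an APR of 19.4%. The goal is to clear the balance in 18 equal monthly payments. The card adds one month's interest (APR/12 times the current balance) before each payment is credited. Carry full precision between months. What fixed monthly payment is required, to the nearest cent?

€160.61

Monthly rate r = 19.4%/12 = 1.61667% = 0.0161667.
Level-payment amortization: P = B₀·r / (1 − (1+r)^(−n)) = 2491.00·0.0161667 / (1 − 1.01617^(−18)).
Denominator 1 − (1+r)^(−18) = 0.250742677.
P = 40.2712 / 0.250742677 ≈ 160.61.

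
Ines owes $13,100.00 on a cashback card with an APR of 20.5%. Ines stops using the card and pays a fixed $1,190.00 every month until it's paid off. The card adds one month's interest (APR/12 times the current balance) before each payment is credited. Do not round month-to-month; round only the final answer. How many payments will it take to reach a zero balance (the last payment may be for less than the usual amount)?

Monthly rate r = 20.5%/12 = 1.70833% = 0.0170833.
Recurrence: B ← B·(1+r) − $1,190.00.
Month 1: interest $223.79; balance after payment $12,133.79.
Month 2: interest $207.29; balance after payment $11,151.08.
Closed form: n = −ln(1 − rB₀/P)/ln(1+r) = −ln(0.81194)/ln(1.01708) ≈ 12.299, so the balance reaches zero during payment 13.

13 months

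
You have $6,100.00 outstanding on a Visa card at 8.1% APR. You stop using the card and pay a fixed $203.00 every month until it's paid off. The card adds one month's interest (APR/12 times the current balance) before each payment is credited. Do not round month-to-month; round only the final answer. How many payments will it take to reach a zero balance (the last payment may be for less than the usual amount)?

Monthly rate r = 8.1%/12 = 0.675% = 0.00675.
Recurrence: B ← B·(1+r) − $203.00.
Month 1: interest $41.17; balance after payment $5,938.18.
Month 2: interest $40.08; balance after payment $5,775.26.
Closed form: n = −ln(1 − rB₀/P)/ln(1+r) = −ln(0.79717)/ln(1.00675) ≈ 33.697, so the balance reaches zero during payment 34.

34 payments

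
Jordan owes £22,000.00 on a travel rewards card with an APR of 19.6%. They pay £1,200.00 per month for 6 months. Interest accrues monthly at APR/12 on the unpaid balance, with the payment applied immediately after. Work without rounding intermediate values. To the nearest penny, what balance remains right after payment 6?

£16,745.50

Monthly rate r = 19.6%/12 = 1.63333% = 0.0163333.
Each month: B ← B·(1+r) − £1,200.00.
Month 1: interest £359.33; balance after payment £21,159.33.
Month 2: interest £345.60; balance after payment £20,304.94.
Month 3: interest £331.65; balance after payment £19,436.58.
Month 4: interest £317.46; balance after payment £18,554.05.
Month 5: interest £303.05; balance after payment £17,657.10.
Month 6: interest £288.40; balance after payment £16,745.50.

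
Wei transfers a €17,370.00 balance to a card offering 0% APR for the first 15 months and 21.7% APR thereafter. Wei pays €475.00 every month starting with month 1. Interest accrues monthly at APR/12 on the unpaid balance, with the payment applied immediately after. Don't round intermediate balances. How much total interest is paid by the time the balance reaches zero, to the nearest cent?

€2,858.16

Promo months 1–15 at r₀ = 0%/12 = 0; months 16+ at r₁ = 21.7%/12 = 0.0180833.
After month 15 (no interest yet): B = €17,370.00 − 15·€475.00 = €10,245.00.
Then at r₁ with €475.00/mo: n₂ = −ln(1 − r₁·B/P)/ln(1+r₁) ≈ 27.58 → 28 more payments.
Total paid = 42·€475.00 + €278.16 = €20,228.16; interest = €20,228.16 − €17,370.00 = €2,858.16.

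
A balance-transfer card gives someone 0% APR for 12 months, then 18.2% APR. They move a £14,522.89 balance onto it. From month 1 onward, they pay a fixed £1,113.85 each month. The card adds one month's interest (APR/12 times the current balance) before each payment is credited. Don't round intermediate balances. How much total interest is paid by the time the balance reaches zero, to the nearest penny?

Promo months 1–12 at r₀ = 0%/12 = 0; months 13+ at r₁ = 18.2%/12 = 0.0151667.
After month 12 (no interest yet): B = £14,522.89 − 12·£1,113.85 = £1,156.69.
Then at r₁ with £1,113.85/mo: n₂ = −ln(1 − r₁·B/P)/ln(1+r₁) ≈ 1.05 → 2 more payments.
Total paid = 13·£1,113.85 + £61.30 = £14,541.35; interest = £14,541.35 − £14,522.89 = £18.46.

£18.46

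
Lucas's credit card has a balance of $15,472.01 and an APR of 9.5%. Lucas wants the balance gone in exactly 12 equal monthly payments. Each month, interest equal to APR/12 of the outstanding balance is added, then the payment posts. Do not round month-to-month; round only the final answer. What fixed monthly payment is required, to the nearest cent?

Monthly rate r = 9.5%/12 = 0.791667% = 0.00791667.
Level-payment amortization: P = B₀·r / (1 − (1+r)^(−n)) = 15472.01·0.00791667 / (1 − 1.00792^(−12)).
Denominator 1 − (1+r)^(−12) = 0.0902868339.
P = 122.487 / 0.0902868339 ≈ 1356.64.

$1,356.64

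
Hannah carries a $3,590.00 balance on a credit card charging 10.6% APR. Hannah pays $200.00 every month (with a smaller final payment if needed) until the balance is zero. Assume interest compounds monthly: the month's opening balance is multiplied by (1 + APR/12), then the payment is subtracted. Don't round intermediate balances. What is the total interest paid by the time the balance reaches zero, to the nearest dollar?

Monthly rate r = 10.6%/12 = 0.883333% = 0.00883333.
Payoff takes n = ⌈−ln(1 − rB₀/P)/ln(1+r)⌉ = ⌈19.630⌉ = 20 payments; the last is $126.24.
Total paid = 19·$200.00 + $126.24 = $3,926.24.
Total interest = total paid − principal = $3,926.24 − $3,590.00 = $336.24.

$336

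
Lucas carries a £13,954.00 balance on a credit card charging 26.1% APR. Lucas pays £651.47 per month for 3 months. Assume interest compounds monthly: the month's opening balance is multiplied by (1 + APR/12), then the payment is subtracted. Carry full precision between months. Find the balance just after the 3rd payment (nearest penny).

Monthly rate r = 26.1%/12 = 2.175% = 0.02175.
Each month: B ← B·(1+r) − £651.47.
Month 1: interest £303.50; balance after payment £13,606.03.
Month 2: interest £295.93; balance after payment £13,250.49.
Month 3: interest £288.20; balance after payment £12,887.22.

£12,887.22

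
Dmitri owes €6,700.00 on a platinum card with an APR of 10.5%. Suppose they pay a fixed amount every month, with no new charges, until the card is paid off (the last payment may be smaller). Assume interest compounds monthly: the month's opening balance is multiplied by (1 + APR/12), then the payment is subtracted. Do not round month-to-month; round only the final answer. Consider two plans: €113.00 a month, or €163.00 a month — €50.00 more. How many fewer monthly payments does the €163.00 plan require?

Monthly rate r = 10.5%/12 = 0.875% = 0.00875.
At €113.00/mo: n = ⌈−ln(1 − rB₀/P)/ln(1+r)⌉ = 84 payments (last €108.87); total interest = total paid − €6,700.00 = €2,787.87.
At €163.00/mo: 52 payments (last €27.25); total interest €1,640.25.
Payments saved = 84 − 52 = 32.

32 fewer payments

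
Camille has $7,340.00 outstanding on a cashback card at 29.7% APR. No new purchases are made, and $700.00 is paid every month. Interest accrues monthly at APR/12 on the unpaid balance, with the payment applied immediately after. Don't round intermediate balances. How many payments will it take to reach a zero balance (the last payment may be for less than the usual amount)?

Monthly rate r = 29.7%/12 = 2.475% = 0.02475.
Recurrence: B ← B·(1+r) − $700.00.
Month 1: interest $181.66; balance after payment $6,821.66.
Month 2: interest $168.84; balance after payment $6,290.50.
Closed form: n = −ln(1 − rB₀/P)/ln(1+r) = −ln(0.74048)/ln(1.02475) ≈ 12.289, so the balance reaches zero during payment 13.

13 payments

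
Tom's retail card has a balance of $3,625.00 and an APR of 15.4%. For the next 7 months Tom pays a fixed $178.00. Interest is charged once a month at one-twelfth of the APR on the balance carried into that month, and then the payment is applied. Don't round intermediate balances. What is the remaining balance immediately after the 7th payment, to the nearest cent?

$2,668.44

Monthly rate r = 15.4%/12 = 1.28333% = 0.0128333.
Each month: B ← B·(1+r) − $178.00.
Month 1: interest $46.52; balance after payment $3,493.52.
Month 2: interest $44.83; balance after payment $3,360.35.
Month 3: interest $43.12; balance after payment $3,225.48.
Month 4: interest $41.39; balance after payment $3,088.87.
Month 5: interest $39.64; balance after payment $2,950.51.
Month 6: interest $37.86; balance after payment $2,810.38.
Month 7: interest $36.07; balance after payment $2,668.44.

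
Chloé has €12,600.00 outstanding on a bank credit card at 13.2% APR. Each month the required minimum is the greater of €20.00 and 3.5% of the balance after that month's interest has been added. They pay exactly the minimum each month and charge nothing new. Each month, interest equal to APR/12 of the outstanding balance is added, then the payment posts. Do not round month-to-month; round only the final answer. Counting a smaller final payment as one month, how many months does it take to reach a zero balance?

Monthly rate r = 13.2%/12 = 1.1% = 0.011.
While 3.5% of the post-interest balance exceeds €20.00, each month B ← (B·(1+r))·(1 − 0.035), i.e. B shrinks by the factor (1+r)·0.965 = 0.97561.
This holds for months 1–126. Entering month 127 the balance is €561.64; 3.5% of the post-interest balance is now below €20.00, so the flat €20.00 minimum applies from here.
From month 127 a fixed €20.00 at rate r clears €561.64 in 34 more payments. Total: 126 + 34 = 160 months.

160 months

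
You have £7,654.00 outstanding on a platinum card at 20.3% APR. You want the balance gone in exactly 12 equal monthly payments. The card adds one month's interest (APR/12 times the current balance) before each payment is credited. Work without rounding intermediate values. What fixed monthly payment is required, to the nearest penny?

£710.12

Monthly rate r = 20.3%/12 = 1.69167% = 0.0169167.
Level-payment amortization: P = B₀·r / (1 − (1+r)^(−n)) = 7654.00·0.0169167 / (1 − 1.01692^(−12)).
Denominator 1 − (1+r)^(−12) = 0.182334606.
P = 129.48 / 0.182334606 ≈ 710.12.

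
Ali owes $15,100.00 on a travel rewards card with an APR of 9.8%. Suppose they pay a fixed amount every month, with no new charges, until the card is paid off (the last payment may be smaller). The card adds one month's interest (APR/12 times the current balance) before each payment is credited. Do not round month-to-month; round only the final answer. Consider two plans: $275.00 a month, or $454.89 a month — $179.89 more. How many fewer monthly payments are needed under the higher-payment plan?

35 fewer payments

Monthly rate r = 9.8%/12 = 0.816667% = 0.00816667.
At $275.00/mo: n = ⌈−ln(1 − rB₀/P)/ln(1+r)⌉ = 74 payments (last $41.75); total interest = total paid − $15,100.00 = $5,016.75.
At $454.89/mo: 39 payments (last $399.17); total interest $2,584.99.
Payments saved = 74 − 39 = 35.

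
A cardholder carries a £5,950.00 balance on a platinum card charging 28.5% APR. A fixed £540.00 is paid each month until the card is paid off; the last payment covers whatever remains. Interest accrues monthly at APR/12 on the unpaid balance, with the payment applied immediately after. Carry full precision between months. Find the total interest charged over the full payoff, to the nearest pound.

Monthly rate r = 28.5%/12 = 2.375% = 0.02375.
Payoff takes n = ⌈−ln(1 − rB₀/P)/ln(1+r)⌉ = ⌈12.925⌉ = 13 payments; the last is £500.19.
Total paid = 12·£540.00 + £500.19 = £6,980.19.
Total interest = total paid − principal = £6,980.19 − £5,950.00 = £1,030.19.

£1,030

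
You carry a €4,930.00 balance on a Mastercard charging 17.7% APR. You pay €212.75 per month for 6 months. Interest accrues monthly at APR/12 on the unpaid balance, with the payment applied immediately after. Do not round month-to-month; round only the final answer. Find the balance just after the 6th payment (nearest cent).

€4,058.21

Monthly rate r = 17.7%/12 = 1.475% = 0.01475.
Each month: B ← B·(1+r) − €212.75.
Month 1: interest €72.72; balance after payment €4,789.97.
Month 2: interest €70.65; balance after payment €4,647.87.
Month 3: interest €68.56; balance after payment €4,503.68.
Month 4: interest €66.43; balance after payment €4,357.35.
Month 5: interest €64.27; balance after payment €4,208.88.
Month 6: interest €62.08; balance after payment €4,058.21.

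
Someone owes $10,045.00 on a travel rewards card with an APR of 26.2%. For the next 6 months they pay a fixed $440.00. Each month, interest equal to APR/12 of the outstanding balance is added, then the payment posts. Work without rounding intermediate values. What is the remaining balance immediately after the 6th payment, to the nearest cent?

$8,646.48

Monthly rate r = 26.2%/12 = 2.18333% = 0.0218333.
Each month: B ← B·(1+r) − $440.00.
Month 1: interest $219.32; balance after payment $9,824.32.
Month 2: interest $214.50; balance after payment $9,598.81.
Month 3: interest $209.57; balance after payment $9,368.39.
Month 4: interest $204.54; balance after payment $9,132.93.
Month 5: interest $199.40; balance after payment $8,892.33.
Month 6: interest $194.15; balance after payment $8,646.48.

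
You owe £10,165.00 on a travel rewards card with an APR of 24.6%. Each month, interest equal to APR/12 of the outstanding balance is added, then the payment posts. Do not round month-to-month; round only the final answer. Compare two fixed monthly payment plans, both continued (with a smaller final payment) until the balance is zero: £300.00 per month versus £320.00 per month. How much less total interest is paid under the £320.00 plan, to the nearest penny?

£927.42

Monthly rate r = 24.6%/12 = 2.05% = 0.0205.
At £300.00/mo: n = ⌈−ln(1 − rB₀/P)/ln(1+r)⌉ = 59 payments (last £136.52); total interest = total paid − £10,165.00 = £7,371.52.
At £320.00/mo: 52 payments (last £289.10); total interest £6,444.10.
Interest saved = £7,371.52 − £6,444.10 = £927.42.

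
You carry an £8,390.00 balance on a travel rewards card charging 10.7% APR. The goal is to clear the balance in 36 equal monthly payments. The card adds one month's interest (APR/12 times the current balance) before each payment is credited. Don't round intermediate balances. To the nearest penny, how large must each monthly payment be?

£273.49

Monthly rate r = 10.7%/12 = 0.891667% = 0.00891667.
Level-payment amortization: P = B₀·r / (1 − (1+r)^(−n)) = 8390.00·0.00891667 / (1 − 1.00892^(−36)).
Denominator 1 − (1+r)^(−36) = 0.273543974.
P = 74.8108 / 0.273543974 ≈ 273.49.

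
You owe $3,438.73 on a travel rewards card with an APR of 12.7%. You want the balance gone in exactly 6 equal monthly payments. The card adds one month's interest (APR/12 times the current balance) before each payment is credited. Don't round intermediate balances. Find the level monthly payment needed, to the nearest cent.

$594.54

Monthly rate r = 12.7%/12 = 1.05833% = 0.0105833.
Level-payment amortization: P = B₀·r / (1 − (1+r)^(−n)) = 3438.73·0.0105833 / (1 − 1.01058^(−6)).
Denominator 1 − (1+r)^(−6) = 0.061212689.
P = 36.3932 / 0.061212689 ≈ 594.54.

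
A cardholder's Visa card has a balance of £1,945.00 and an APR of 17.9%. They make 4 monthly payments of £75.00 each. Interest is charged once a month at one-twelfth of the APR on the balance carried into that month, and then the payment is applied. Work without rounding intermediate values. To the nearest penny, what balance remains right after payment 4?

Monthly rate r = 17.9%/12 = 1.49167% = 0.0149167.
Each month: B ← B·(1+r) − £75.00.
Month 1: interest £29.01; balance after payment £1,899.01.
Month 2: interest £28.33; balance after payment £1,852.34.
Month 3: interest £27.63; balance after payment £1,804.97.
Month 4: interest £26.92; balance after payment £1,756.89.

£1,756.89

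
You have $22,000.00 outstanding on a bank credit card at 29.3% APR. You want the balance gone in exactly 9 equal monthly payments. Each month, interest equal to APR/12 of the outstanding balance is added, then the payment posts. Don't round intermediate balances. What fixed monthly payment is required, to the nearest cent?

Monthly rate r = 29.3%/12 = 2.44167% = 0.0244167.
Level-payment amortization: P = B₀·r / (1 − (1+r)^(−n)) = 22000.00·0.0244167 / (1 − 1.02442^(−9)).
Denominator 1 − (1+r)^(−9) = 0.195158652.
P = 537.167 / 0.195158652 ≈ 2752.46.

$2,752.46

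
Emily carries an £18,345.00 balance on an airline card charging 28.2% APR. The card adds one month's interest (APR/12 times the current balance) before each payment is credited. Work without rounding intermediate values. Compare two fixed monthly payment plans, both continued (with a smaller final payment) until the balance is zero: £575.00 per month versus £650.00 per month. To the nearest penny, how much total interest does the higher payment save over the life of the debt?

Monthly rate r = 28.2%/12 = 2.35% = 0.0235.
At £575.00/mo: n = ⌈−ln(1 − rB₀/P)/ln(1+r)⌉ = 60 payments (last £369.00); total interest = total paid − £18,345.00 = £15,949.00.
At £650.00/mo: 47 payments (last £557.73); total interest £12,112.73.
Interest saved = £15,949.00 − £12,112.73 = £3,836.27.

£3,836.27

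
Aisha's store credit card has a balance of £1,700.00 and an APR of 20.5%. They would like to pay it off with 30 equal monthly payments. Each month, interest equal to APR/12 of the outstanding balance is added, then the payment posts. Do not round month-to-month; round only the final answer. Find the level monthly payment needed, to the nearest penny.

£72.89

Monthly rate r = 20.5%/12 = 1.70833% = 0.0170833.
Level-payment amortization: P = B₀·r / (1 − (1+r)^(−n)) = 1700.00·0.0170833 / (1 − 1.01708^(−30)).
Denominator 1 − (1+r)^(−30) = 0.398405484.
P = 29.0417 / 0.398405484 ≈ 72.89.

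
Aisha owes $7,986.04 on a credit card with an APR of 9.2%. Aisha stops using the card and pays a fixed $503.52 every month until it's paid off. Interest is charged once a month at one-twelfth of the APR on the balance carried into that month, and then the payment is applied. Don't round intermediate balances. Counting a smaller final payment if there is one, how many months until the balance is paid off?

17 months

Monthly rate r = 9.2%/12 = 0.766667% = 0.00766667.
Recurrence: B ← B·(1+r) − $503.52.
Month 1: interest $61.23; balance after payment $7,543.75.
Month 2: interest $57.84; balance after payment $7,098.06.
Closed form: n = −ln(1 − rB₀/P)/ln(1+r) = −ln(0.8784)/ln(1.00767) ≈ 16.976, so the balance reaches zero during payment 17.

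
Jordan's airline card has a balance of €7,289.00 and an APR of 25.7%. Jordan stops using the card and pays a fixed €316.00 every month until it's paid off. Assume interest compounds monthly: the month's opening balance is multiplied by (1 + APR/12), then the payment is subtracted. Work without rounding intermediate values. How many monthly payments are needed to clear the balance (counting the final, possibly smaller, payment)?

Monthly rate r = 25.7%/12 = 2.14167% = 0.0214167.
Recurrence: B ← B·(1+r) − €316.00.
Month 1: interest €156.11; balance after payment €7,129.11.
Month 2: interest €152.68; balance after payment €6,965.79.
Closed form: n = −ln(1 − rB₀/P)/ln(1+r) = −ln(0.50599)/ln(1.02142) ≈ 32.148, so the balance reaches zero during payment 33.

33 months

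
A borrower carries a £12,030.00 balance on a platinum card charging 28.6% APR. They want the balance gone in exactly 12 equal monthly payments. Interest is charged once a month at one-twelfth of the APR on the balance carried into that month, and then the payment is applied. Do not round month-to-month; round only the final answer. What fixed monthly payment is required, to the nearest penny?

Monthly rate r = 28.6%/12 = 2.38333% = 0.0238333.
Level-payment amortization: P = B₀·r / (1 − (1+r)^(−n)) = 12030.00·0.0238333 / (1 − 1.02383^(−12)).
Denominator 1 − (1+r)^(−12) = 0.246212692.
P = 286.715 / 0.246212692 ≈ 1164.50.

£1,164.50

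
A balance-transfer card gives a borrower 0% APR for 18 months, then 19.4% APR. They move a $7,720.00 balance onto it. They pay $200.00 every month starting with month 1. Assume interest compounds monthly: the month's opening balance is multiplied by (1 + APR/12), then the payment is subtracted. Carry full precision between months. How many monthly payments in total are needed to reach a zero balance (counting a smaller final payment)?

Promo months 1–18 at r₀ = 0%/12 = 0; months 19+ at r₁ = 19.4%/12 = 0.0161667.
After month 18 (no interest yet): B = $7,720.00 − 18·$200.00 = $4,120.00.
Then at r₁ with $200.00/mo: n₂ = −ln(1 − r₁·B/P)/ln(1+r₁) ≈ 25.25 → 26 more payments.

44 payments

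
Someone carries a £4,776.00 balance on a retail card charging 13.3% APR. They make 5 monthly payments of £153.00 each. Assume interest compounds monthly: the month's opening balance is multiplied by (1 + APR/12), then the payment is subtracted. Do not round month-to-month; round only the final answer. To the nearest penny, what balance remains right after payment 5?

Monthly rate r = 13.3%/12 = 1.10833% = 0.0110833.
Each month: B ← B·(1+r) − £153.00.
Month 1: interest £52.93; balance after payment £4,675.93.
Month 2: interest £51.82; balance after payment £4,574.76.
Month 3: interest £50.70; balance after payment £4,472.46.
Month 4: interest £49.57; balance after payment £4,369.03.
Month 5: interest £48.42; balance after payment £4,264.46.

£4,264.46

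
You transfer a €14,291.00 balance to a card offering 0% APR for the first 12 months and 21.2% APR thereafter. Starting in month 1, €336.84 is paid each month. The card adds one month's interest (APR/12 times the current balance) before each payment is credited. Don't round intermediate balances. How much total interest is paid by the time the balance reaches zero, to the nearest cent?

Promo months 1–12 at r₀ = 0%/12 = 0; months 13+ at r₁ = 21.2%/12 = 0.0176667.
After month 12 (no interest yet): B = €14,291.00 − 12·€336.84 = €10,248.92.
Then at r₁ with €336.84/mo: n₂ = −ln(1 − r₁·B/P)/ln(1+r₁) ≈ 44.04 → 45 more payments.
Total paid = 56·€336.84 + €12.49 = €18,875.53; interest = €18,875.53 − €14,291.00 = €4,584.53.

€4,584.53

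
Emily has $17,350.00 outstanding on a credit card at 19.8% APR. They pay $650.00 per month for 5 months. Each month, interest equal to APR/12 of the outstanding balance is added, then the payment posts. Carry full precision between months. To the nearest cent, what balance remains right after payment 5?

$15,470.36

Monthly rate r = 19.8%/12 = 1.65% = 0.0165.
Each month: B ← B·(1+r) − $650.00.
Month 1: interest $286.28; balance after payment $16,986.28.
Month 2: interest $280.27; balance after payment $16,616.55.
Month 3: interest $274.17; balance after payment $16,240.72.
Month 4: interest $267.97; balance after payment $15,858.69.
Month 5: interest $261.67; balance after payment $15,470.36.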